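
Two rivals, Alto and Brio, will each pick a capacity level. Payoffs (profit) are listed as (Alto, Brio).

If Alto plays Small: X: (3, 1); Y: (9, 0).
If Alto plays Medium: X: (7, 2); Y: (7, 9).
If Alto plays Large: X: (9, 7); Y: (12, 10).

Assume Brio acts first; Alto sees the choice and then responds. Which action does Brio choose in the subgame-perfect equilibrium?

Backward induction with Brio moving first.
- X: Alto compares 3, 7, 9 and picks Large; Brio would get 7.
- Y: Alto compares 9, 7, 12 and picks Large; Brio would get 10.
Maximizing over 7, 10, Brio chooses Y. Subgame-perfect outcome: (Large, Y) with payoffs (12, 10).

Y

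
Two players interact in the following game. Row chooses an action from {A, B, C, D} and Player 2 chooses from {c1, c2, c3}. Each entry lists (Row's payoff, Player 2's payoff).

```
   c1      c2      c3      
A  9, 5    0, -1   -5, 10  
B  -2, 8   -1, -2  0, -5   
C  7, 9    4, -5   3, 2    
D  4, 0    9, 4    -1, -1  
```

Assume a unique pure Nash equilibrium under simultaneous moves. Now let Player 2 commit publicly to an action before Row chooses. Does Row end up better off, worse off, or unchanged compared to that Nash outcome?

Work backward from Row's decision.
- c1: Row compares 9, -2, 7, 4 and picks A; Player 2 would get 5.
- c2: Row compares 0, -1, 4, 9 and picks D; Player 2 would get 4.
- c3: Row compares -5, 0, 3, -1 and picks C; Player 2 would get 2.
Player 2's induced payoffs are 5, 4, 2, so Player 2 commits to c1. Subgame-perfect outcome: (A, c1) with payoffs (9, 5).
For the simultaneous game, intersect best replies.
Row's best replies: c1→A; c2→D; c3→C.
Player 2's best replies: A→c3; B→c1; C→c1; D→c2.
Only (D, c2) has each player best-responding; Nash payoffs (9, 4).
Row earns 9 sequentially versus 9 at the Nash outcome: unchanged.

unchanged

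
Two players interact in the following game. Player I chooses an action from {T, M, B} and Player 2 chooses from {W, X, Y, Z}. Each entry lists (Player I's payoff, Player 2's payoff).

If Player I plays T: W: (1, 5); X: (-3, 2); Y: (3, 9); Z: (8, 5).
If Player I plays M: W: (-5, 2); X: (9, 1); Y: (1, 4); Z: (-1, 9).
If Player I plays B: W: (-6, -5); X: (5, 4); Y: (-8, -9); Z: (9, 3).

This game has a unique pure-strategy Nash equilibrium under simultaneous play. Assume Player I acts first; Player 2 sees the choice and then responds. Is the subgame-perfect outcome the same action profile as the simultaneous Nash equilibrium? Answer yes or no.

no

Work backward from Player 2's decision.
- T → Player 2 plays Y (best of 5, 2, 9, 5); Player I gets 3.
- M → Player 2 plays Z (best of 2, 1, 4, 9); Player I gets -1.
- B → Player 2 plays X (best of -5, 4, -9, 3); Player I gets 5.
Player I's induced payoffs are 3, -1, 5, so Player I commits to B. Subgame-perfect outcome: (B, X) with payoffs (5, 4).
For the simultaneous game, intersect best replies.
Player I's best replies: W→T; X→M; Y→T; Z→B.
Player 2's best replies: T→Y; M→Z; B→X.
Only (T, Y) has each player best-responding; Nash payoffs (3, 9).
Sequential outcome (B, X) differs from the Nash profile (T, Y).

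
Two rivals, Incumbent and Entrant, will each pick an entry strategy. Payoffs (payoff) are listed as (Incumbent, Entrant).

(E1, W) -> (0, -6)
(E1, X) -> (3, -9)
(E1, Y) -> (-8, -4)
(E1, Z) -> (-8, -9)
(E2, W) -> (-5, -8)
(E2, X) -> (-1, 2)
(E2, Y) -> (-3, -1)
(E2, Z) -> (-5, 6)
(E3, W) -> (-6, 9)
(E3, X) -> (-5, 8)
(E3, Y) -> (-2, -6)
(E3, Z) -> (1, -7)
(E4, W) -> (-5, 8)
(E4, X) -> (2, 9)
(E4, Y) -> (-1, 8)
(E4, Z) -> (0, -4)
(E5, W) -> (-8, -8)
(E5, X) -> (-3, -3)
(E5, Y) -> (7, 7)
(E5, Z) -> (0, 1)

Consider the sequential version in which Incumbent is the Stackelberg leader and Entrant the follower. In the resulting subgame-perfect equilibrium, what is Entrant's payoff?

Backward induction with Incumbent moving first.
- E1: Entrant compares -6, -9, -4, -9 and picks Y; Incumbent would get -8.
- E2: Entrant compares -8, 2, -1, 6 and picks Z; Incumbent would get -5.
- E3: Entrant compares 9, 8, -6, -7 and picks W; Incumbent would get -6.
- E4: Entrant compares 8, 9, 8, -4 and picks X; Incumbent would get 2.
- E5: Entrant compares -8, -3, 7, 1 and picks Y; Incumbent would get 7.
Among -8, -5, -6, 2, 7, the best is 7 at E5. Subgame-perfect outcome: (E5, Y) with payoffs (7, 7).

7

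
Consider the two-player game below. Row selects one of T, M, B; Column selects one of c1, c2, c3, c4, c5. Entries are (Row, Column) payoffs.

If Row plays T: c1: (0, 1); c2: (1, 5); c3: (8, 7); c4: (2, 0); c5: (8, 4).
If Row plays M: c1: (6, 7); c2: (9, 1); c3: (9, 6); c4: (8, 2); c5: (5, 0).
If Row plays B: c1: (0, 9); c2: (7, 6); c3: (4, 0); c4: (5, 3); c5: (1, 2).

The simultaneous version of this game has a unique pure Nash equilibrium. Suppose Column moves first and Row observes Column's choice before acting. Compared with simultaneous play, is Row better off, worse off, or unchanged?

Solve by backward induction (Column leads).
- c1 → Row plays M (best of 0, 6, 0); Column gets 7.
- c2 → Row plays M (best of 1, 9, 7); Column gets 1.
- c3 → Row plays M (best of 8, 9, 4); Column gets 6.
- c4 → Row plays M (best of 2, 8, 5); Column gets 2.
- c5 → Row plays T (best of 8, 5, 1); Column gets 4.
Among 7, 1, 6, 2, 4, the best is 7 at c1. Subgame-perfect outcome: (M, c1) with payoffs (6, 7).
Now find the simultaneous Nash equilibrium.
Row's best replies: c1→M; c2→M; c3→M; c4→M; c5→T.
Column's best replies: T→c3; M→c1; B→c1.
Only (M, c1) has each player best-responding; Nash payoffs (6, 7).
Row earns 6 sequentially versus 6 at the Nash outcome: unchanged.

unchanged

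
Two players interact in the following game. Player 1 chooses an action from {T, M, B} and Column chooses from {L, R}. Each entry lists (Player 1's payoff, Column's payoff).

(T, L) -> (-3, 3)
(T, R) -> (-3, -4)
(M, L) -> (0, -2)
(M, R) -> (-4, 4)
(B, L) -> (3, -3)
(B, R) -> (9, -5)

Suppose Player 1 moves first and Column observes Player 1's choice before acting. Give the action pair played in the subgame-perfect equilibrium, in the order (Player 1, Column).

Work backward from Column's decision.
- T: Column compares 3, -4 and picks L; Player 1 would get -3.
- M: Column compares -2, 4 and picks R; Player 1 would get -4.
- B: Column compares -3, -5 and picks L; Player 1 would get 3.
Player 1's induced payoffs are -3, -4, 3, so Player 1 commits to B. Subgame-perfect outcome: (B, L) with payoffs (3, -3).

(B, L)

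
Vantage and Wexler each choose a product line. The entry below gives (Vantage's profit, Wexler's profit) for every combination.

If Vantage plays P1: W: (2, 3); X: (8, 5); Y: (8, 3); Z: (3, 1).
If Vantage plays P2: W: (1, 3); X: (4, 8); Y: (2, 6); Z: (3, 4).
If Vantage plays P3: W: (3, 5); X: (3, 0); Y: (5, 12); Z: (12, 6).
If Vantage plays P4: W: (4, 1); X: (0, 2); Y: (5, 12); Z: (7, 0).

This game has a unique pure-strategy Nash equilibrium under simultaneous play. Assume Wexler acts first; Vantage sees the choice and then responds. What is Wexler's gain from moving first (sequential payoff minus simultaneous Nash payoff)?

Work backward from Vantage's decision.
- W: Vantage compares 2, 1, 3, 4 and picks P4; Wexler would get 1.
- X: Vantage compares 8, 4, 3, 0 and picks P1; Wexler would get 5.
- Y: Vantage compares 8, 2, 5, 5 and picks P1; Wexler would get 3.
- Z: Vantage compares 3, 3, 12, 7 and picks P3; Wexler would get 6.
Maximizing over 1, 5, 3, 6, Wexler chooses Z. Subgame-perfect outcome: (P3, Z) with payoffs (12, 6).
Now find the simultaneous Nash equilibrium.
Vantage's best replies: W→P4; X→P1; Y→P1; Z→P3.
Wexler's best replies: P1→X; P2→X; P3→Y; P4→Y.
The unique mutual best reply is (P1, X), giving (8, 5).
Wexler's commitment gain: 6 − 5 = 1.

1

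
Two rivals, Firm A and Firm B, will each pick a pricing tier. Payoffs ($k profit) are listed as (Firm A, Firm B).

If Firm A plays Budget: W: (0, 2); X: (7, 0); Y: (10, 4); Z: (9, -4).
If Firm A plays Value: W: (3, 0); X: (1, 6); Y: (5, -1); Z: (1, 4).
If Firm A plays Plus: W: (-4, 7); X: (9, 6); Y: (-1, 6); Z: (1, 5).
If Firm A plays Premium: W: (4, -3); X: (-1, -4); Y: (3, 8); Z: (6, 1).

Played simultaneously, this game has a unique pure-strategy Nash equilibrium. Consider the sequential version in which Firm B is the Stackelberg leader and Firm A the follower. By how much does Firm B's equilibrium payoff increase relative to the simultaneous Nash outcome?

Solve by backward induction (Firm B leads).
- W: Firm A compares 0, 3, -4, 4 and picks Premium; Firm B would get -3.
- X: Firm A compares 7, 1, 9, -1 and picks Plus; Firm B would get 6.
- Y: Firm A compares 10, 5, -1, 3 and picks Budget; Firm B would get 4.
- Z: Firm A compares 9, 1, 1, 6 and picks Budget; Firm B would get -4.
Among -3, 6, 4, -4, the best is 6 at X. Subgame-perfect outcome: (Plus, X) with payoffs (9, 6).
For the simultaneous game, intersect best replies.
Firm A's best replies: W→Premium; X→Plus; Y→Budget; Z→Budget.
Firm B's best replies: Budget→Y; Value→X; Plus→W; Premium→Y.
The unique mutual best reply is (Budget, Y), giving (10, 4).
Firm B's commitment gain: 6 − 4 = 2.

2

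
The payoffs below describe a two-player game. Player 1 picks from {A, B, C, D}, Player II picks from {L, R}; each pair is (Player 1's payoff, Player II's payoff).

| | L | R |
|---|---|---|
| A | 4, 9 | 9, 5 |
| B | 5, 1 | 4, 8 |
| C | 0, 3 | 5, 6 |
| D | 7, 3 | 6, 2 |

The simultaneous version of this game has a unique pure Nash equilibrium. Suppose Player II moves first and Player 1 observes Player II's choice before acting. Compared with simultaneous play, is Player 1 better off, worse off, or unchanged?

Player 1 best-responds to each possible Player II move:
- L: Player 1 compares 4, 5, 0, 7 and picks D; Player II would get 3.
- R: Player 1 compares 9, 4, 5, 6 and picks A; Player II would get 5.
Player II's induced payoffs are 3, 5, so Player II commits to R. Subgame-perfect outcome: (A, R) with payoffs (9, 5).
Under simultaneous play:
Player 1's best replies: L→D; R→A.
Player II's best replies: A→L; B→R; C→R; D→L.
The unique mutual best reply is (D, L), giving (7, 3).
Player 1 earns 9 sequentially versus 7 at the Nash outcome: better off.

better off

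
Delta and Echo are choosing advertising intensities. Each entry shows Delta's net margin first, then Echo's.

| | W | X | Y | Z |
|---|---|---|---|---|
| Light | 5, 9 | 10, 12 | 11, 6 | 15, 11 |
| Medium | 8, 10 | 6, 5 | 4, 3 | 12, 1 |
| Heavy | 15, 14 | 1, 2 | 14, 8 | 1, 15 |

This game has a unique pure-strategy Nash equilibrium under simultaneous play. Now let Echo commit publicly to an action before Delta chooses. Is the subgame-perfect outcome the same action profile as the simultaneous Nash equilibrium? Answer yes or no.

Backward induction with Echo moving first.
- W: Delta compares 5, 8, 15 and picks Heavy; Echo would get 14.
- X: Delta compares 10, 6, 1 and picks Light; Echo would get 12.
- Y: Delta compares 11, 4, 14 and picks Heavy; Echo would get 8.
- Z: Delta compares 15, 12, 1 and picks Light; Echo would get 11.
Echo's induced payoffs are 14, 12, 8, 11, so Echo commits to W. Subgame-perfect outcome: (Heavy, W) with payoffs (15, 14).
Under simultaneous play:
Delta's best replies: W→Heavy; X→Light; Y→Heavy; Z→Light.
Echo's best replies: Light→X; Medium→W; Heavy→Z.
Only (Light, X) has each player best-responding; Nash payoffs (10, 12).
Sequential outcome (Heavy, W) differs from the Nash profile (Light, X).

no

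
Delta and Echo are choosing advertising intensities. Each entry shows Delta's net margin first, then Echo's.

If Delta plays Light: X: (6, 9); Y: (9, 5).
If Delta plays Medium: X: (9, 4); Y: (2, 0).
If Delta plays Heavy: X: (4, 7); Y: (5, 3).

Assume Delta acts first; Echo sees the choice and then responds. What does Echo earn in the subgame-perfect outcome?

Backward induction with Delta moving first.
- Light: BR = X, leader payoff 6.
- Medium: BR = X, leader payoff 9.
- Heavy: BR = X, leader payoff 4.
Maximizing over 6, 9, 4, Delta chooses Medium. Subgame-perfect outcome: (Medium, X) with payoffs (9, 4).

4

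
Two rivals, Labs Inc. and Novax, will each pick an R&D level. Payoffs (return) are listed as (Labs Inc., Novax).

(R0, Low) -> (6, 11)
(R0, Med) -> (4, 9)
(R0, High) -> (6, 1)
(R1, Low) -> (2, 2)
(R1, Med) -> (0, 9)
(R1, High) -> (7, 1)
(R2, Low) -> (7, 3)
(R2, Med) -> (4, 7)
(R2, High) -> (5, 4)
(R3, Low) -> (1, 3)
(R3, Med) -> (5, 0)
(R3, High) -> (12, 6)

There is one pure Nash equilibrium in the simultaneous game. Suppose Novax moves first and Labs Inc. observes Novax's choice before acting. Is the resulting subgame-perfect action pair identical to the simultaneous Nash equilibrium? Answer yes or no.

yes

Work backward from Labs Inc.'s decision.
- Low: BR = R2, leader payoff 3.
- Med: BR = R3, leader payoff 0.
- High: BR = R3, leader payoff 6.
Novax's induced payoffs are 3, 0, 6, so Novax commits to High. Subgame-perfect outcome: (R3, High) with payoffs (12, 6).
For the simultaneous game, intersect best replies.
Labs Inc.'s best replies: Low→R2; Med→R3; High→R3.
Novax's best replies: R0→Low; R1→Med; R2→Med; R3→High.
The unique mutual best reply is (R3, High), giving (12, 6).
Sequential outcome (R3, High) coincides with the Nash profile (R3, High).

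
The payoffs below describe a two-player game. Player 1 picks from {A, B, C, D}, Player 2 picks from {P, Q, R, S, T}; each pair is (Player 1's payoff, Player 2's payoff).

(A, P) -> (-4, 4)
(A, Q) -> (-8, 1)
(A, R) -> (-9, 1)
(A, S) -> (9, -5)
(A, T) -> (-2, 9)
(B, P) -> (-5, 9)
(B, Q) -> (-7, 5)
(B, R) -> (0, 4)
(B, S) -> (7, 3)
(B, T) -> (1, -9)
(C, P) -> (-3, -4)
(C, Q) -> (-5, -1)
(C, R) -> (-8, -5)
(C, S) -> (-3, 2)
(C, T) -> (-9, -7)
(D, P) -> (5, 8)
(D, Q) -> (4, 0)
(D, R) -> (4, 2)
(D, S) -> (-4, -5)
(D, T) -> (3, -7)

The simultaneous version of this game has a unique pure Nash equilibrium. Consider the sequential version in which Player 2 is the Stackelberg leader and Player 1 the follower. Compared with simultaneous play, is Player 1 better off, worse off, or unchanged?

Work backward from Player 1's decision.
- P → Player 1 plays D (best of -4, -5, -3, 5); Player 2 gets 8.
- Q → Player 1 plays D (best of -8, -7, -5, 4); Player 2 gets 0.
- R → Player 1 plays D (best of -9, 0, -8, 4); Player 2 gets 2.
- S → Player 1 plays A (best of 9, 7, -3, -4); Player 2 gets -5.
- T → Player 1 plays D (best of -2, 1, -9, 3); Player 2 gets -7.
Among 8, 0, 2, -5, -7, the best is 8 at P. Subgame-perfect outcome: (D, P) with payoffs (5, 8).
For the simultaneous game, intersect best replies.
Player 1's best replies: P→D; Q→D; R→D; S→A; T→D.
Player 2's best replies: A→T; B→P; C→S; D→P.
Only (D, P) has each player best-responding; Nash payoffs (5, 8).
Player 1 earns 5 sequentially versus 5 at the Nash outcome: unchanged.

unchanged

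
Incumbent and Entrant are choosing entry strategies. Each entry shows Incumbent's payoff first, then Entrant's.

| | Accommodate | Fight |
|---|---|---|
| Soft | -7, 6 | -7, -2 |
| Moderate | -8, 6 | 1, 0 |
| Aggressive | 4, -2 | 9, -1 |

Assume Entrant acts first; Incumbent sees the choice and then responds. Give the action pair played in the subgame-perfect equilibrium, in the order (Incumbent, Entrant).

(Aggressive, Fight)

Work backward from Incumbent's decision.
- Accommodate → Incumbent plays Aggressive (best of -7, -8, 4); Entrant gets -2.
- Fight → Incumbent plays Aggressive (best of -7, 1, 9); Entrant gets -1.
Entrant's induced payoffs are -2, -1, so Entrant commits to Fight. Subgame-perfect outcome: (Aggressive, Fight) with payoffs (9, -1).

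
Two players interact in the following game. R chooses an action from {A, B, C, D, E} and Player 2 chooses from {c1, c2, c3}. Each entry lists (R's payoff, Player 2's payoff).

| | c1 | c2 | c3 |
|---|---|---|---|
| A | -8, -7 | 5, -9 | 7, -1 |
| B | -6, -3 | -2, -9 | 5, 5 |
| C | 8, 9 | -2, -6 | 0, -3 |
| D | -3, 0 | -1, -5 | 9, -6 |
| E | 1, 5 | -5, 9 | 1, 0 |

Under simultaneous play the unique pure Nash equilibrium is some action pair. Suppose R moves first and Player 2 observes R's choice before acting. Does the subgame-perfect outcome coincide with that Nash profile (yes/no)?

yes

Backward induction with R moving first.
- A → Player 2 plays c3 (best of -7, -9, -1); R gets 7.
- B → Player 2 plays c3 (best of -3, -9, 5); R gets 5.
- C → Player 2 plays c1 (best of 9, -6, -3); R gets 8.
- D → Player 2 plays c1 (best of 0, -5, -6); R gets -3.
- E → Player 2 plays c2 (best of 5, 9, 0); R gets -5.
R's induced payoffs are 7, 5, 8, -3, -5, so R commits to C. Subgame-perfect outcome: (C, c1) with payoffs (8, 9).
Under simultaneous play:
R's best replies: c1→C; c2→A; c3→D.
Player 2's best replies: A→c3; B→c3; C→c1; D→c1; E→c2.
Only (C, c1) has each player best-responding; Nash payoffs (8, 9).
Sequential outcome (C, c1) coincides with the Nash profile (C, c1).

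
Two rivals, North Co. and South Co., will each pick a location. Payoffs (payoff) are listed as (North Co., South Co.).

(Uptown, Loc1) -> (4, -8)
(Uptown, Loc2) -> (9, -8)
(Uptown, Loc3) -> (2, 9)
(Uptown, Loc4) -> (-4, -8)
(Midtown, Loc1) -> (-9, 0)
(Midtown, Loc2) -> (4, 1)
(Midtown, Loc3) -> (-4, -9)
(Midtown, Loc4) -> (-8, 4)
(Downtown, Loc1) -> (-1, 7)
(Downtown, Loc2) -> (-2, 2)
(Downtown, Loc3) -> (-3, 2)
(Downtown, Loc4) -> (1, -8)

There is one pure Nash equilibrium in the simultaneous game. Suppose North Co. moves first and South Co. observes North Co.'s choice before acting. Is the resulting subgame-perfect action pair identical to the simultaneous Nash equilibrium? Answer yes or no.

yes

Solve by backward induction (North Co. leads).
- Uptown: BR = Loc3, leader payoff 2.
- Midtown: BR = Loc4, leader payoff -8.
- Downtown: BR = Loc1, leader payoff -1.
North Co.'s induced payoffs are 2, -8, -1, so North Co. commits to Uptown. Subgame-perfect outcome: (Uptown, Loc3) with payoffs (2, 9).
For the simultaneous game, intersect best replies.
North Co.'s best replies: Loc1→Uptown; Loc2→Uptown; Loc3→Uptown; Loc4→Downtown.
South Co.'s best replies: Uptown→Loc3; Midtown→Loc4; Downtown→Loc1.
Only (Uptown, Loc3) has each player best-responding; Nash payoffs (2, 9).
Sequential outcome (Uptown, Loc3) coincides with the Nash profile (Uptown, Loc3).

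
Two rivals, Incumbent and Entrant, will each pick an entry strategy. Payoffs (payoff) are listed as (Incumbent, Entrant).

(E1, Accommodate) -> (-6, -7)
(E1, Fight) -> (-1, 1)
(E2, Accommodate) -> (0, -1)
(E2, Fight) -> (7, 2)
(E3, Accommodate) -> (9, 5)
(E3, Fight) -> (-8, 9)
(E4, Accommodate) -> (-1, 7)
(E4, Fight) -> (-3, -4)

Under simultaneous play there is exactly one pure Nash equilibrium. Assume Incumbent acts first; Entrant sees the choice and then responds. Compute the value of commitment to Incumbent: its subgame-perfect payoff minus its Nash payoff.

Solve by backward induction (Incumbent leads).
- E1 → Entrant plays Fight (best of -7, 1); Incumbent gets -1.
- E2 → Entrant plays Fight (best of -1, 2); Incumbent gets 7.
- E3 → Entrant plays Fight (best of 5, 9); Incumbent gets -8.
- E4 → Entrant plays Accommodate (best of 7, -4); Incumbent gets -1.
Incumbent's induced payoffs are -1, 7, -8, -1, so Incumbent commits to E2. Subgame-perfect outcome: (E2, Fight) with payoffs (7, 2).
Now find the simultaneous Nash equilibrium.
Incumbent's best replies: Accommodate→E3; Fight→E2.
Entrant's best replies: E1→Fight; E2→Fight; E3→Fight; E4→Accommodate.
The unique mutual best reply is (E2, Fight), giving (7, 2).
Incumbent's commitment gain: 7 − 7 = 0.

0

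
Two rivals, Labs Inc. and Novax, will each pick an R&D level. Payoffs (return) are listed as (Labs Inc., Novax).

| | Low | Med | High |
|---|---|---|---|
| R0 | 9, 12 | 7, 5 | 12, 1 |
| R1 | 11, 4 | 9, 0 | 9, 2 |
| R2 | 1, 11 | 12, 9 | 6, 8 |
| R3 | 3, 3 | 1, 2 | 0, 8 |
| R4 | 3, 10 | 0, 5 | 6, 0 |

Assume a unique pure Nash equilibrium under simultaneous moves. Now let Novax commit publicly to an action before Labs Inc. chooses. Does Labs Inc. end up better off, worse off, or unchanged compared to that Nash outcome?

better off

Backward induction with Novax moving first.
- Low: Labs Inc. compares 9, 11, 1, 3, 3 and picks R1; Novax would get 4.
- Med: Labs Inc. compares 7, 9, 12, 1, 0 and picks R2; Novax would get 9.
- High: Labs Inc. compares 12, 9, 6, 0, 6 and picks R0; Novax would get 1.
Among 4, 9, 1, the best is 9 at Med. Subgame-perfect outcome: (R2, Med) with payoffs (12, 9).
For the simultaneous game, intersect best replies.
Labs Inc.'s best replies: Low→R1; Med→R2; High→R0.
Novax's best replies: R0→Low; R1→Low; R2→Low; R3→High; R4→Low.
Only (R1, Low) has each player best-responding; Nash payoffs (11, 4).
Labs Inc. earns 12 sequentially versus 11 at the Nash outcome: better off.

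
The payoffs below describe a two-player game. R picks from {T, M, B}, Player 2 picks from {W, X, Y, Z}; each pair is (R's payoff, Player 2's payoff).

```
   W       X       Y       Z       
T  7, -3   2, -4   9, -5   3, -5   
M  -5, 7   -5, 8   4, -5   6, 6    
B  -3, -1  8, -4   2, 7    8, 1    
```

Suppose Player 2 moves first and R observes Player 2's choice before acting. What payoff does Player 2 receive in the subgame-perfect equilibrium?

1

Solve by backward induction (Player 2 leads).
- W: BR = T, leader payoff -3.
- X: BR = B, leader payoff -4.
- Y: BR = T, leader payoff -5.
- Z: BR = B, leader payoff 1.
Player 2's induced payoffs are -3, -4, -5, 1, so Player 2 commits to Z. Subgame-perfect outcome: (B, Z) with payoffs (8, 1).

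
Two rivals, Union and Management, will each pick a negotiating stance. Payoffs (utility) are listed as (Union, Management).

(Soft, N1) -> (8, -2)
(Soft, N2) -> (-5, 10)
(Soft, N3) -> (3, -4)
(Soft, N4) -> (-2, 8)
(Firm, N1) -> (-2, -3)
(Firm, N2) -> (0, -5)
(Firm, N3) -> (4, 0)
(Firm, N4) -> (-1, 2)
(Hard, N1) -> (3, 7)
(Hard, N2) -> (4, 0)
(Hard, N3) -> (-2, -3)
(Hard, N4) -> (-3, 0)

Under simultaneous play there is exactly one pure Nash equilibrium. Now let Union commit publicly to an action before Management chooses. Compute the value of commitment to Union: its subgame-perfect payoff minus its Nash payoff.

Solve by backward induction (Union leads).
- Soft: Management compares -2, 10, -4, 8 and picks N2; Union would get -5.
- Firm: Management compares -3, -5, 0, 2 and picks N4; Union would get -1.
- Hard: Management compares 7, 0, -3, 0 and picks N1; Union would get 3.
Maximizing over -5, -1, 3, Union chooses Hard. Subgame-perfect outcome: (Hard, N1) with payoffs (3, 7).
For the simultaneous game, intersect best replies.
Union's best replies: N1→Soft; N2→Hard; N3→Firm; N4→Firm.
Management's best replies: Soft→N2; Firm→N4; Hard→N1.
The unique mutual best reply is (Firm, N4), giving (-1, 2).
Union's commitment gain: 3 − -1 = 4.

4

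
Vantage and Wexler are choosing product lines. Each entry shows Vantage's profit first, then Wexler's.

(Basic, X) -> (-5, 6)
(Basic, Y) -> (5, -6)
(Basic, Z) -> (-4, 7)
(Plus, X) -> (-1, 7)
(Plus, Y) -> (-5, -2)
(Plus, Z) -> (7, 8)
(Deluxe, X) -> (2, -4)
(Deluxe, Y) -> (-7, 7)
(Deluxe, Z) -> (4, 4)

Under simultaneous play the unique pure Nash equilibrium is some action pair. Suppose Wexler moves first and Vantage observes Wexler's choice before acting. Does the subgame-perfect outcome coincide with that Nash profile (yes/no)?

Backward induction with Wexler moving first.
- X → Vantage plays Deluxe (best of -5, -1, 2); Wexler gets -4.
- Y → Vantage plays Basic (best of 5, -5, -7); Wexler gets -6.
- Z → Vantage plays Plus (best of -4, 7, 4); Wexler gets 8.
Maximizing over -4, -6, 8, Wexler chooses Z. Subgame-perfect outcome: (Plus, Z) with payoffs (7, 8).
Now find the simultaneous Nash equilibrium.
Vantage's best replies: X→Deluxe; Y→Basic; Z→Plus.
Wexler's best replies: Basic→Z; Plus→Z; Deluxe→Y.
Only (Plus, Z) has each player best-responding; Nash payoffs (7, 8).
Sequential outcome (Plus, Z) coincides with the Nash profile (Plus, Z).

yes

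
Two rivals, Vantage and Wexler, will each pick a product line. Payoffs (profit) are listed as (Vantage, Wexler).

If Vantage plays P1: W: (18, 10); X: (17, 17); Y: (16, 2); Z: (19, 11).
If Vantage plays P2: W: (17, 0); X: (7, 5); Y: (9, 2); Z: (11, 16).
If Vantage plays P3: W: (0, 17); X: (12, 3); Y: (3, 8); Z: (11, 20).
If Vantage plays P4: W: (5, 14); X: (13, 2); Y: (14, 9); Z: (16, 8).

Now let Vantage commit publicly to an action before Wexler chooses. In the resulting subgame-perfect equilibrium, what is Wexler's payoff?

17

Wexler best-responds to each possible Vantage move:
- P1: Wexler compares 10, 17, 2, 11 and picks X; Vantage would get 17.
- P2: Wexler compares 0, 5, 2, 16 and picks Z; Vantage would get 11.
- P3: Wexler compares 17, 3, 8, 20 and picks Z; Vantage would get 11.
- P4: Wexler compares 14, 2, 9, 8 and picks W; Vantage would get 5.
Vantage's induced payoffs are 17, 11, 11, 5, so Vantage commits to P1. Subgame-perfect outcome: (P1, X) with payoffs (17, 17).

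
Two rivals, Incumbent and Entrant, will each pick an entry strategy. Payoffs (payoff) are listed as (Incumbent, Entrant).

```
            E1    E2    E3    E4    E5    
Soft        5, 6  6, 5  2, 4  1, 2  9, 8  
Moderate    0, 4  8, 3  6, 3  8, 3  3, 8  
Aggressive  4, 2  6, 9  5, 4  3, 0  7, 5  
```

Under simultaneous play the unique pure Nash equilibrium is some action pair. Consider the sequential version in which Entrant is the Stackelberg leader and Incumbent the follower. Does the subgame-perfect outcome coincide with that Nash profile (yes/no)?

Work backward from Incumbent's decision.
- E1: BR = Soft, leader payoff 6.
- E2: BR = Moderate, leader payoff 3.
- E3: BR = Moderate, leader payoff 3.
- E4: BR = Moderate, leader payoff 3.
- E5: BR = Soft, leader payoff 8.
Maximizing over 6, 3, 3, 3, 8, Entrant chooses E5. Subgame-perfect outcome: (Soft, E5) with payoffs (9, 8).
Under simultaneous play:
Incumbent's best replies: E1→Soft; E2→Moderate; E3→Moderate; E4→Moderate; E5→Soft.
Entrant's best replies: Soft→E5; Moderate→E5; Aggressive→E2.
The unique mutual best reply is (Soft, E5), giving (9, 8).
Sequential outcome (Soft, E5) coincides with the Nash profile (Soft, E5).

yes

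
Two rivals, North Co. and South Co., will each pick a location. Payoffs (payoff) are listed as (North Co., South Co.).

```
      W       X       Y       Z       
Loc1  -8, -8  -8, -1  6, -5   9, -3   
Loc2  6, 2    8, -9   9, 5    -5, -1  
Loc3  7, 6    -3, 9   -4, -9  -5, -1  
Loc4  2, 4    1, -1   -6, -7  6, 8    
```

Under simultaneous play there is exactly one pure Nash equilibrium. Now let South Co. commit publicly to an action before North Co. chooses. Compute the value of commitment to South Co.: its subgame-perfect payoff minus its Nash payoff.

Work backward from North Co.'s decision.
- W: North Co. compares -8, 6, 7, 2 and picks Loc3; South Co. would get 6.
- X: North Co. compares -8, 8, -3, 1 and picks Loc2; South Co. would get -9.
- Y: North Co. compares 6, 9, -4, -6 and picks Loc2; South Co. would get 5.
- Z: North Co. compares 9, -5, -5, 6 and picks Loc1; South Co. would get -3.
South Co.'s induced payoffs are 6, -9, 5, -3, so South Co. commits to W. Subgame-perfect outcome: (Loc3, W) with payoffs (7, 6).
For the simultaneous game, intersect best replies.
North Co.'s best replies: W→Loc3; X→Loc2; Y→Loc2; Z→Loc1.
South Co.'s best replies: Loc1→X; Loc2→Y; Loc3→X; Loc4→Z.
The unique mutual best reply is (Loc2, Y), giving (9, 5).
South Co.'s commitment gain: 6 − 5 = 1.

1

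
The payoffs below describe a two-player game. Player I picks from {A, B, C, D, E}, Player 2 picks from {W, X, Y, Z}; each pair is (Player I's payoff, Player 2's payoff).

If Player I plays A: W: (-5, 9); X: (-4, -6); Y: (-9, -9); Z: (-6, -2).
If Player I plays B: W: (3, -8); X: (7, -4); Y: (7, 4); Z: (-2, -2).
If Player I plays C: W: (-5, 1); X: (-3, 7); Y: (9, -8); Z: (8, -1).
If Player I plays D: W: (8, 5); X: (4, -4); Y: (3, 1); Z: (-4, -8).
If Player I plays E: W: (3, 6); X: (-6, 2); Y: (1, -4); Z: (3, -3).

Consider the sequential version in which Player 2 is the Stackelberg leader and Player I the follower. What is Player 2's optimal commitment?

W

Work backward from Player I's decision.
- W → Player I plays D (best of -5, 3, -5, 8, 3); Player 2 gets 5.
- X → Player I plays B (best of -4, 7, -3, 4, -6); Player 2 gets -4.
- Y → Player I plays C (best of -9, 7, 9, 3, 1); Player 2 gets -8.
- Z → Player I plays C (best of -6, -2, 8, -4, 3); Player 2 gets -1.
Among 5, -4, -8, -1, the best is 5 at W. Subgame-perfect outcome: (D, W) with payoffs (8, 5).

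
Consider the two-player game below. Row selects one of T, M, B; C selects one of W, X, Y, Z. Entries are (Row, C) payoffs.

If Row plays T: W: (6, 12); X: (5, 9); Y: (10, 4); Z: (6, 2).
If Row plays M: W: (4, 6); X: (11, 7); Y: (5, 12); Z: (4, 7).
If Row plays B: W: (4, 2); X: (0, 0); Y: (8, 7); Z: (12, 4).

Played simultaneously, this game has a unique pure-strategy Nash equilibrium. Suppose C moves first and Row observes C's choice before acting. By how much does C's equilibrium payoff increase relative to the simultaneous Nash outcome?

0

Row best-responds to each possible C move:
- W: Row compares 6, 4, 4 and picks T; C would get 12.
- X: Row compares 5, 11, 0 and picks M; C would get 7.
- Y: Row compares 10, 5, 8 and picks T; C would get 4.
- Z: Row compares 6, 4, 12 and picks B; C would get 4.
C's induced payoffs are 12, 7, 4, 4, so C commits to W. Subgame-perfect outcome: (T, W) with payoffs (6, 12).
Under simultaneous play:
Row's best replies: W→T; X→M; Y→T; Z→B.
C's best replies: T→W; M→Y; B→Y.
The unique mutual best reply is (T, W), giving (6, 12).
C's commitment gain: 12 − 12 = 0.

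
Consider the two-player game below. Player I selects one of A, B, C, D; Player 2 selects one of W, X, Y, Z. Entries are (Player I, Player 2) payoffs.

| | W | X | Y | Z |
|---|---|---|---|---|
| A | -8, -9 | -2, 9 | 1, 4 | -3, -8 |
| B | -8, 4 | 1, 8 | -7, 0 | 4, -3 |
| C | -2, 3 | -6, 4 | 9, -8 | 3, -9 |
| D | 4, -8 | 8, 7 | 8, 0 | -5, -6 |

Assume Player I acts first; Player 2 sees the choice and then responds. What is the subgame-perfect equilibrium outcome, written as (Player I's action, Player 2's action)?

(D, X)

Player 2 best-responds to each possible Player I move:
- A → Player 2 plays X (best of -9, 9, 4, -8); Player I gets -2.
- B → Player 2 plays X (best of 4, 8, 0, -3); Player I gets 1.
- C → Player 2 plays X (best of 3, 4, -8, -9); Player I gets -6.
- D → Player 2 plays X (best of -8, 7, 0, -6); Player I gets 8.
Player I's induced payoffs are -2, 1, -6, 8, so Player I commits to D. Subgame-perfect outcome: (D, X) with payoffs (8, 7).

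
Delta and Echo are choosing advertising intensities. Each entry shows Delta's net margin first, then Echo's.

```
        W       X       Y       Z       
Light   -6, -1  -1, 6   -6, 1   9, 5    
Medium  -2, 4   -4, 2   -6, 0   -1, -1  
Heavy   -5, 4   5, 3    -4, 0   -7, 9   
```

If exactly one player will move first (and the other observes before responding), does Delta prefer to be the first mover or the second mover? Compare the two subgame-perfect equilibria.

second

If Delta leads: Echo's best replies are Light→X, Medium→W, Heavy→Z; Delta's induced payoffs -1, -2, -7; outcome (Light, X), payoffs (-1, 6).
If Echo leads: Delta's best replies are W→Medium, X→Heavy, Y→Heavy, Z→Light; Echo's induced payoffs 4, 3, 0, 5; outcome (Light, Z), payoffs (9, 5).
Delta gets -1 moving first and 9 moving second, so Delta prefers to move second.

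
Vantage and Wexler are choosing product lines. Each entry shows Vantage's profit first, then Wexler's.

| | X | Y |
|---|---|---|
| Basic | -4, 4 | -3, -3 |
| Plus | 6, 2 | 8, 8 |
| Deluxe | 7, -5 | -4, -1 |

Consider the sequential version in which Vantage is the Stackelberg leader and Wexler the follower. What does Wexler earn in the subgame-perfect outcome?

Backward induction with Vantage moving first.
- Basic: BR = X, leader payoff -4.
- Plus: BR = Y, leader payoff 8.
- Deluxe: BR = Y, leader payoff -4.
Maximizing over -4, 8, -4, Vantage chooses Plus. Subgame-perfect outcome: (Plus, Y) with payoffs (8, 8).

8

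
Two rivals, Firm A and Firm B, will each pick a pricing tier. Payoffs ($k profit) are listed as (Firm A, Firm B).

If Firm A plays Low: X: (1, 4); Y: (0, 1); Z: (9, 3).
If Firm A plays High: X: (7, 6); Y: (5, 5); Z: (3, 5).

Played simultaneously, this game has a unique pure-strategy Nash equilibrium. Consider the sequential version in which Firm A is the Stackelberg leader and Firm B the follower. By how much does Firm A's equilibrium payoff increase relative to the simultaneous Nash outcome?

Firm B best-responds to each possible Firm A move:
- Low: Firm B compares 4, 1, 3 and picks X; Firm A would get 1.
- High: Firm B compares 6, 5, 5 and picks X; Firm A would get 7.
Among 1, 7, the best is 7 at High. Subgame-perfect outcome: (High, X) with payoffs (7, 6).
Under simultaneous play:
Firm A's best replies: X→High; Y→High; Z→Low.
Firm B's best replies: Low→X; High→X.
The unique mutual best reply is (High, X), giving (7, 6).
Firm A's commitment gain: 7 − 7 = 0.

0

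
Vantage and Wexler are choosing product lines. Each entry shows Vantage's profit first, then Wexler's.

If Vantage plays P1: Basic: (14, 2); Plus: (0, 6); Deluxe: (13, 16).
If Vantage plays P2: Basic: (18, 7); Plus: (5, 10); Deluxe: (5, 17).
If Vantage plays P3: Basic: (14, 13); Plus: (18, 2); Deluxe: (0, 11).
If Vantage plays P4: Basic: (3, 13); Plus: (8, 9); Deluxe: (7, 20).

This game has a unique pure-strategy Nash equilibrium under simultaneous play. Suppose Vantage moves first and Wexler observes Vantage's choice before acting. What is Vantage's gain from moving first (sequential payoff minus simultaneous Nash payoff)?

1

Solve by backward induction (Vantage leads).
- P1: BR = Deluxe, leader payoff 13.
- P2: BR = Deluxe, leader payoff 5.
- P3: BR = Basic, leader payoff 14.
- P4: BR = Deluxe, leader payoff 7.
Among 13, 5, 14, 7, the best is 14 at P3. Subgame-perfect outcome: (P3, Basic) with payoffs (14, 13).
Now find the simultaneous Nash equilibrium.
Vantage's best replies: Basic→P2; Plus→P3; Deluxe→P1.
Wexler's best replies: P1→Deluxe; P2→Deluxe; P3→Basic; P4→Deluxe.
Only (P1, Deluxe) has each player best-responding; Nash payoffs (13, 16).
Vantage's commitment gain: 14 − 13 = 1.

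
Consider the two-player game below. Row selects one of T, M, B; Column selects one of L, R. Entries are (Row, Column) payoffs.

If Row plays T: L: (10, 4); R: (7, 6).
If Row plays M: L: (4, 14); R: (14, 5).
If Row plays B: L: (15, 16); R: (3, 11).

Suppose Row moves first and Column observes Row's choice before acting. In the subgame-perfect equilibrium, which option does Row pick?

B

Backward induction with Row moving first.
- T: BR = R, leader payoff 7.
- M: BR = L, leader payoff 4.
- B: BR = L, leader payoff 15.
Row's induced payoffs are 7, 4, 15, so Row commits to B. Subgame-perfect outcome: (B, L) with payoffs (15, 16).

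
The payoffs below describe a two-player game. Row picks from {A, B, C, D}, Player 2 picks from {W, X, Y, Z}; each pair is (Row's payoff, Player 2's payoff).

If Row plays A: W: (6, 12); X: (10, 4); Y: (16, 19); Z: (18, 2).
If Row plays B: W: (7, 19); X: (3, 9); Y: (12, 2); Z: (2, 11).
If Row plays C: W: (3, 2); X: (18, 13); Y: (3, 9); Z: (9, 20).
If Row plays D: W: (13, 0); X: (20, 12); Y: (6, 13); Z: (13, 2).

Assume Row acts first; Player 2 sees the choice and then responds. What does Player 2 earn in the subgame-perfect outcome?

19

Backward induction with Row moving first.
- A → Player 2 plays Y (best of 12, 4, 19, 2); Row gets 16.
- B → Player 2 plays W (best of 19, 9, 2, 11); Row gets 7.
- C → Player 2 plays Z (best of 2, 13, 9, 20); Row gets 9.
- D → Player 2 plays Y (best of 0, 12, 13, 2); Row gets 6.
Maximizing over 16, 7, 9, 6, Row chooses A. Subgame-perfect outcome: (A, Y) with payoffs (16, 19).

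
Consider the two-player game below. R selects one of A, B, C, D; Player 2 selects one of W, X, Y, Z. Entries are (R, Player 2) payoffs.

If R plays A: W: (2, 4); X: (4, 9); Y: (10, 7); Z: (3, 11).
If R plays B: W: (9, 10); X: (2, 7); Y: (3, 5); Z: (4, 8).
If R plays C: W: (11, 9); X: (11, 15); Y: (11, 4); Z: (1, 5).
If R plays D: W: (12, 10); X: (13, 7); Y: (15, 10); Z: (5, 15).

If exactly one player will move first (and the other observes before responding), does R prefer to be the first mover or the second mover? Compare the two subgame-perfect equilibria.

If R leads: Player 2's best replies are A→Z, B→W, C→X, D→Z; R's induced payoffs 3, 9, 11, 5; outcome (C, X), payoffs (11, 15).
If Player 2 leads: R's best replies are W→D, X→D, Y→D, Z→D; Player 2's induced payoffs 10, 7, 10, 15; outcome (D, Z), payoffs (5, 15).
R gets 11 moving first and 5 moving second, so R prefers to move first.

first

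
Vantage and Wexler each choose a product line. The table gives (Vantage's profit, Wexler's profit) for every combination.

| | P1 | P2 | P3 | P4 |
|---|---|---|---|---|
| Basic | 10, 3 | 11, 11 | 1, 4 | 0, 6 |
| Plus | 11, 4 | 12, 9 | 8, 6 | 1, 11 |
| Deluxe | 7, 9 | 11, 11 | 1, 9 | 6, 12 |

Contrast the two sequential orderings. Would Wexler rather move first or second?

first

If Vantage leads: Wexler's best replies are Basic→P2, Plus→P4, Deluxe→P4; Vantage's induced payoffs 11, 1, 6; outcome (Basic, P2), payoffs (11, 11).
If Wexler leads: Vantage's best replies are P1→Plus, P2→Plus, P3→Plus, P4→Deluxe; Wexler's induced payoffs 4, 9, 6, 12; outcome (Deluxe, P4), payoffs (6, 12).
Wexler gets 12 moving first and 11 moving second, so Wexler prefers to move first.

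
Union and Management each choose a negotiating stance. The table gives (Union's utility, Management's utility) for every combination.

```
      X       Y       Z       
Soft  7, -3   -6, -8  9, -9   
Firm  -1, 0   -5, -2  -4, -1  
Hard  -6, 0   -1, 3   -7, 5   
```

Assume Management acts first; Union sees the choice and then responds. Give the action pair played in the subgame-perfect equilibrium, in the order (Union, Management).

Work backward from Union's decision.
- X → Union plays Soft (best of 7, -1, -6); Management gets -3.
- Y → Union plays Hard (best of -6, -5, -1); Management gets 3.
- Z → Union plays Soft (best of 9, -4, -7); Management gets -9.
Among -3, 3, -9, the best is 3 at Y. Subgame-perfect outcome: (Hard, Y) with payoffs (-1, 3).

(Hard, Y)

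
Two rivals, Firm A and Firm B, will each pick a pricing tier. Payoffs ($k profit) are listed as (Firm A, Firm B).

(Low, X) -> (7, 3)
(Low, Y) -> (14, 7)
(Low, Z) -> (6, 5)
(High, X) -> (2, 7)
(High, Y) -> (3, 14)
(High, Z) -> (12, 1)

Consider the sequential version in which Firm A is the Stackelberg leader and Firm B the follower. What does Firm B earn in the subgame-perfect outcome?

Backward induction with Firm A moving first.
- Low: BR = Y, leader payoff 14.
- High: BR = Y, leader payoff 3.
Firm A's induced payoffs are 14, 3, so Firm A commits to Low. Subgame-perfect outcome: (Low, Y) with payoffs (14, 7).

7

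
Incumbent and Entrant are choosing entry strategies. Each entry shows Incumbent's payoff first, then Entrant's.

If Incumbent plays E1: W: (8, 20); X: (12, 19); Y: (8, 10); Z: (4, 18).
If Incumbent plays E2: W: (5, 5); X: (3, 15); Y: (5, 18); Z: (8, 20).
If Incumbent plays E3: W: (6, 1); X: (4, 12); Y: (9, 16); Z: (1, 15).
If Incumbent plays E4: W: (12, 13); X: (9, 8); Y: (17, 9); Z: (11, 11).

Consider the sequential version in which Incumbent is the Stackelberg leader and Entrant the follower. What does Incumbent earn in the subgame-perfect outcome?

Work backward from Entrant's decision.
- E1: Entrant compares 20, 19, 10, 18 and picks W; Incumbent would get 8.
- E2: Entrant compares 5, 15, 18, 20 and picks Z; Incumbent would get 8.
- E3: Entrant compares 1, 12, 16, 15 and picks Y; Incumbent would get 9.
- E4: Entrant compares 13, 8, 9, 11 and picks W; Incumbent would get 12.
Among 8, 8, 9, 12, the best is 12 at E4. Subgame-perfect outcome: (E4, W) with payoffs (12, 13).

12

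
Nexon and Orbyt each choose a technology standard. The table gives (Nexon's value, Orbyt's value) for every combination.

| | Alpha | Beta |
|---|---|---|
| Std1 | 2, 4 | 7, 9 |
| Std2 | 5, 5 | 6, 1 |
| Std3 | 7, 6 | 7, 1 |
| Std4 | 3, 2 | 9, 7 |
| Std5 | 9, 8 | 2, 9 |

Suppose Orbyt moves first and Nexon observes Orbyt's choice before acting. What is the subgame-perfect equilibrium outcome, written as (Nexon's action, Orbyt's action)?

(Std5, Alpha)

Solve by backward induction (Orbyt leads).
- Alpha → Nexon plays Std5 (best of 2, 5, 7, 3, 9); Orbyt gets 8.
- Beta → Nexon plays Std4 (best of 7, 6, 7, 9, 2); Orbyt gets 7.
Maximizing over 8, 7, Orbyt chooses Alpha. Subgame-perfect outcome: (Std5, Alpha) with payoffs (9, 8).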